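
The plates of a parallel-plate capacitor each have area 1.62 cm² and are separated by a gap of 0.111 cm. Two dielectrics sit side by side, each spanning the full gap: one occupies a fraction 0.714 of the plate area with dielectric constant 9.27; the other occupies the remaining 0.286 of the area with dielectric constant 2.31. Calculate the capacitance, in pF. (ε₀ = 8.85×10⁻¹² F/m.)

A = 1.62 cm² = 1.62×10⁻⁴ m².
Side-by-side slabs ⇒ two capacitors in parallel, each spanning the full gap.
C₁ = κ₁ε₀A₁/d = 9.27 × 8.85×10⁻¹² × 1.16×10⁻⁴ / 1.11×10⁻³ = 8.55×10⁻¹² F.
C₂ = κ₂ε₀A₂/d = 2.31 × 8.85×10⁻¹² × 4.63×10⁻⁵ / 1.11×10⁻³ = 8.53×10⁻¹³ F.
C = C₁ + C₂ = 9.40×10⁻¹² F.

C ≈ 9.40 pF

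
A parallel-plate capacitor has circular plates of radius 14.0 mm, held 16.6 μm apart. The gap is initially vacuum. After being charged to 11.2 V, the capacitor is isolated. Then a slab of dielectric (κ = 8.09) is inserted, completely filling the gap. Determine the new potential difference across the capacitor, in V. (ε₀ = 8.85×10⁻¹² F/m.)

V ≈ 1.38 V

A = π(14.0 mm)² = 6.16×10⁻⁴ m².
Initially C₁ = ε₀A/d = 8.85×10⁻¹² × 6.16×10⁻⁴ / 1.66×10⁻⁵ = 3.28×10⁻¹⁰ F.
V₁ = 11.2 V.
Isolated ⇒ Q is held fixed. C₂ = 8.09 C₁ and V = Q/C, so V₂/V₁ = C₁/C₂ = 0.124.
V₂ = 0.124 × 11.2 = 1.38 V.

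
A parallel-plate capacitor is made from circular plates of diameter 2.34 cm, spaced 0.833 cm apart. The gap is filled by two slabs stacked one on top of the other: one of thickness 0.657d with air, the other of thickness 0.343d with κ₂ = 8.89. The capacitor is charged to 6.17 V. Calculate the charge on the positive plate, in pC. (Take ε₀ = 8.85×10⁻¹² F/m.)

Q ≈ 4.05 pC

A = π(2.34/2 cm)² = 4.30×10⁻⁴ m².
Stacked slabs ⇒ two capacitors in series, each with the full plate area.
C₁ = κ₁ε₀A/d₁ = 1.00 × 8.85×10⁻¹² × 4.30×10⁻⁴ / 5.47×10⁻³ = 6.95×10⁻¹³ F.
C₂ = κ₂ε₀A/d₂ = 8.89 × 8.85×10⁻¹² × 4.30×10⁻⁴ / 2.86×10⁻³ = 1.18×10⁻¹¹ F.
C = (1/C₁ + 1/C₂)⁻¹ = 6.57×10⁻¹³ F.
Q = CV = 6.57×10⁻¹³ × 6.17 = 4.05×10⁻¹² C.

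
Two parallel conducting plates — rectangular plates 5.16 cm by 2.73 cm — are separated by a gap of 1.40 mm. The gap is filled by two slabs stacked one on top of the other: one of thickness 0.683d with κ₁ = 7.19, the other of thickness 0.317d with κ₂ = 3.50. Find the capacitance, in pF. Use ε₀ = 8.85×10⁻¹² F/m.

C ≈ 48.0 pF

A = 5.16 × 2.73 cm² = 1.41×10⁻³ m².
Stacked slabs ⇒ two capacitors in series, each with the full plate area.
C₁ = κ₁ε₀A/d₁ = 7.19 × 8.85×10⁻¹² × 1.41×10⁻³ / 9.56×10⁻⁴ = 9.37×10⁻¹¹ F.
C₂ = κ₂ε₀A/d₂ = 3.50 × 8.85×10⁻¹² × 1.41×10⁻³ / 4.44×10⁻⁴ = 9.83×10⁻¹¹ F.
C = (1/C₁ + 1/C₂)⁻¹ = 4.80×10⁻¹¹ F.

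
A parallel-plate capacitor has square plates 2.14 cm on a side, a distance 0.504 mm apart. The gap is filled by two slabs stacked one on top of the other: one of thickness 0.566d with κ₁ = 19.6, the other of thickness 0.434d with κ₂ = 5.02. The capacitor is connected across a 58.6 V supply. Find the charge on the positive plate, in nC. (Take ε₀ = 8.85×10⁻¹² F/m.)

4.09 nC

A = (2.14 cm)² = 4.58×10⁻⁴ m².
Stacked slabs ⇒ two capacitors in series, each with the full plate area.
C₁ = κ₁ε₀A/d₁ = 19.6 × 8.85×10⁻¹² × 4.58×10⁻⁴ / 2.85×10⁻⁴ = 2.78×10⁻¹⁰ F.
C₂ = κ₂ε₀A/d₂ = 5.02 × 8.85×10⁻¹² × 4.58×10⁻⁴ / 2.19×10⁻⁴ = 9.30×10⁻¹¹ F.
C = (1/C₁ + 1/C₂)⁻¹ = 6.97×10⁻¹¹ F.
Q = CV = 6.97×10⁻¹¹ × 58.6 = 4.09×10⁻⁹ C.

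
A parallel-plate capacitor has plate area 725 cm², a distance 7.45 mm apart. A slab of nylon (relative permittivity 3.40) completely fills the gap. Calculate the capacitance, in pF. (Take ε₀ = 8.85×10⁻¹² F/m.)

A = 725 cm² = 7.25×10⁻² m².
C = κε₀A/d = 3.40 × 8.85×10⁻¹² × 7.25×10⁻² / 7.45×10⁻³ = 2.93×10⁻¹⁰ F.

293 pF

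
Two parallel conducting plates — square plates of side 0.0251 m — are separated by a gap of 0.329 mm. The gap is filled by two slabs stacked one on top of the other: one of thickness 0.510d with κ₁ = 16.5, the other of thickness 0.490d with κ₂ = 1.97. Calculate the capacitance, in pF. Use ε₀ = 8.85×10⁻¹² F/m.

A = (0.0251 m)² = 6.30×10⁻⁴ m².
Stacked slabs ⇒ two capacitors in series, each with the full plate area.
C₁ = κ₁ε₀A/d₁ = 16.5 × 8.85×10⁻¹² × 6.30×10⁻⁴ / 1.68×10⁻⁴ = 5.48×10⁻¹⁰ F.
C₂ = κ₂ε₀A/d₂ = 1.97 × 8.85×10⁻¹² × 6.30×10⁻⁴ / 1.61×10⁻⁴ = 6.81×10⁻¹¹ F.
C = (1/C₁ + 1/C₂)⁻¹ = 6.06×10⁻¹¹ F.

C ≈ 60.6 pF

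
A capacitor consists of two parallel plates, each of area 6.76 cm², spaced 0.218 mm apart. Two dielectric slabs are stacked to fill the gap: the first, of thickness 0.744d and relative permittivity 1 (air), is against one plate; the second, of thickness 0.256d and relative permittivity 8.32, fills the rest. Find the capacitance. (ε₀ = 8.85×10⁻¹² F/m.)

C ≈ 35.4 pF

A = 6.76 cm² = 6.76×10⁻⁴ m².
Stacked slabs ⇒ two capacitors in series, each with the full plate area.
C₁ = κ₁ε₀A/d₁ = 1.00 × 8.85×10⁻¹² × 6.76×10⁻⁴ / 1.62×10⁻⁴ = 3.69×10⁻¹¹ F.
C₂ = κ₂ε₀A/d₂ = 8.32 × 8.85×10⁻¹² × 6.76×10⁻⁴ / 5.58×10⁻⁵ = 8.92×10⁻¹⁰ F.
C = (1/C₁ + 1/C₂)⁻¹ = 3.54×10⁻¹¹ F.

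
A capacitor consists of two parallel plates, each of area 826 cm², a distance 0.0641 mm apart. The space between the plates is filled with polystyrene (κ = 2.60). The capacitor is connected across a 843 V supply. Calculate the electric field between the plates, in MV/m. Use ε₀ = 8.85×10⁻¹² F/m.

E = V/d = 843 / 6.41×10⁻⁵ = 1.32×10⁷ V/m.

E ≈ 13.2 MV/m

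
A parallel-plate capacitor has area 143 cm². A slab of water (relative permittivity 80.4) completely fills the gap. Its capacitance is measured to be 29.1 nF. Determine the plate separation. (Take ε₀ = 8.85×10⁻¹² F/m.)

A = 143 cm² = 1.43×10⁻² m².
d = κε₀A/C = 80.4 × 8.85×10⁻¹² × 1.43×10⁻² / 2.91×10⁻⁸ = 3.50×10⁻⁴ m.

350 μm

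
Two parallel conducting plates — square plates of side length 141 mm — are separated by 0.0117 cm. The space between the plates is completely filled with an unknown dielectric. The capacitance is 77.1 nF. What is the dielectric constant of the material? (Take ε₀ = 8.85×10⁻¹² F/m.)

A = (141 mm)² = 1.99×10⁻² m².
κ = Cd/(ε₀A) = 7.71×10⁻⁸ × 1.17×10⁻⁴ / (8.85×10⁻¹² × 1.99×10⁻²) = 51.3.

κ ≈ 51.3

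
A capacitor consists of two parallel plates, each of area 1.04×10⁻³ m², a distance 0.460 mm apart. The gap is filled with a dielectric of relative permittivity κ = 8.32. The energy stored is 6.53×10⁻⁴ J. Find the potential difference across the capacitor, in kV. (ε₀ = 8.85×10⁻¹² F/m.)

C = κε₀A/d = 8.32 × 8.85×10⁻¹² × 1.04×10⁻³ / 4.60×10⁻⁴ = 1.66×10⁻¹⁰ F.
V = √(2U/C) = √(2 × 6.53×10⁻⁴ / 1.66×10⁻¹⁰) = 2.80×10³ V.

V ≈ 2.80 kV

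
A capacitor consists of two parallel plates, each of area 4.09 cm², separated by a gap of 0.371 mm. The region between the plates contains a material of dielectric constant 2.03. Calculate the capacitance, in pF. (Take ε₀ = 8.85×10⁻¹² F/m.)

A = 4.09 cm² = 4.09×10⁻⁴ m².
C = κε₀A/d = 2.03 × 8.85×10⁻¹² × 4.09×10⁻⁴ / 3.71×10⁻⁴ = 1.98×10⁻¹¹ F.

19.8 pF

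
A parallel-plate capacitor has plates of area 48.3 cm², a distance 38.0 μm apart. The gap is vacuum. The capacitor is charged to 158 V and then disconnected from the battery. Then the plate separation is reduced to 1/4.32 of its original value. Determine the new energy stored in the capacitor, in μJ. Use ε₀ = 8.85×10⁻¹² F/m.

A = 48.3 cm² = 4.83×10⁻³ m².
Initially C₁ = ε₀A/d = 8.85×10⁻¹² × 4.83×10⁻³ / 3.80×10⁻⁵ = 1.12×10⁻⁹ F.
U₁ = 1.40×10⁻⁵ J.
Isolated ⇒ Q is held fixed. C₂ = 4.32 C₁ and U = Q²/(2C), so U₂/U₁ = C₁/C₂ = 0.231.
U₂ = 0.231 × 1.40×10⁻⁵ = 3.25×10⁻⁶ J.

3.25 μJ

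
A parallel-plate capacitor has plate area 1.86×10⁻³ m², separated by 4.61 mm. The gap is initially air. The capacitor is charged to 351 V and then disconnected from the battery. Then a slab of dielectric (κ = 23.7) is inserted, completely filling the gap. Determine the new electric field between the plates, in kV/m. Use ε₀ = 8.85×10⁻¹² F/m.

Initially C₁ = ε₀A/d = 8.85×10⁻¹² × 1.86×10⁻³ / 4.61×10⁻³ = 3.57×10⁻¹² F.
E₁ = 7.61×10⁴ V/m.
Isolated ⇒ Q is held fixed. V₂ = Q/C₂ = V₁/23.7; E = V/d, so E₂/E₁ = (V₂/V₁)(d₁/d₂) = 0.0422.
E₂ = 0.0422 × 7.61×10⁴ = 3.21×10³ V/m.

E ≈ 3.21 kV/m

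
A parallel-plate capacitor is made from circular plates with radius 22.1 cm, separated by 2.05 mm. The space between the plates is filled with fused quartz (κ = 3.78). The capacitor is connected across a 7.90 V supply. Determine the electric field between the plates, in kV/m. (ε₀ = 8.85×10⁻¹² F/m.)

E ≈ 3.85 kV/m

E = V/d = 7.90 / 2.05×10⁻³ = 3.85×10³ V/m.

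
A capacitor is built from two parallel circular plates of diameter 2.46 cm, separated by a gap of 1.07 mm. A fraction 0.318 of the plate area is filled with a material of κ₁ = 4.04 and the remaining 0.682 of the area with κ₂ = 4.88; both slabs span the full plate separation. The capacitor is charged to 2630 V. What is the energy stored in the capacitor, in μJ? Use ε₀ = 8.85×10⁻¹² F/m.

62.7 μJ

A = π(2.46/2 cm)² = 4.75×10⁻⁴ m².
Side-by-side slabs ⇒ two capacitors in parallel, each spanning the full gap.
C₁ = κ₁ε₀A₁/d = 4.04 × 8.85×10⁻¹² × 1.51×10⁻⁴ / 1.07×10⁻³ = 5.05×10⁻¹² F.
C₂ = κ₂ε₀A₂/d = 4.88 × 8.85×10⁻¹² × 3.24×10⁻⁴ / 1.07×10⁻³ = 1.31×10⁻¹¹ F.
C = C₁ + C₂ = 1.81×10⁻¹¹ F.
U = ½CV² = ½ × 1.81×10⁻¹¹ × (2630)² = 6.27×10⁻⁵ J.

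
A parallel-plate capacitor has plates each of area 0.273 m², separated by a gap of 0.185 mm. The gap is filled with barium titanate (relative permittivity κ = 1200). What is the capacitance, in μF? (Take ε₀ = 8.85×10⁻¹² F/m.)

15.7 μF

C = κε₀A/d = 1200 × 8.85×10⁻¹² × 0.273 / 1.85×10⁻⁴ = 1.57×10⁻⁵ F.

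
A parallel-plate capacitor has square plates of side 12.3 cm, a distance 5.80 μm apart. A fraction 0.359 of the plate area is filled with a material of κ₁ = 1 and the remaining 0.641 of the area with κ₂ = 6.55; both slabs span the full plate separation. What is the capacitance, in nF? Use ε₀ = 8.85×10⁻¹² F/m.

C ≈ 105 nF

A = (12.3 cm)² = 1.51×10⁻² m².
Side-by-side slabs ⇒ two capacitors in parallel, each spanning the full gap.
C₁ = κ₁ε₀A₁/d = 1.00 × 8.85×10⁻¹² × 5.43×10⁻³ / 5.80×10⁻⁶ = 8.29×10⁻⁹ F.
C₂ = κ₂ε₀A₂/d = 6.55 × 8.85×10⁻¹² × 9.70×10⁻³ / 5.80×10⁻⁶ = 9.69×10⁻⁸ F.
C = C₁ + C₂ = 1.05×10⁻⁷ F.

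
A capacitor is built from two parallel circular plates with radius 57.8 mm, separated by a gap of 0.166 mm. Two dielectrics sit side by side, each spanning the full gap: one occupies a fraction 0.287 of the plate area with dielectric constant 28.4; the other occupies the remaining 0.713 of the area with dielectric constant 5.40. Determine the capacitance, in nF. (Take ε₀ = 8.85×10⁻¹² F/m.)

6.72 nF

A = π(57.8 mm)² = 1.05×10⁻² m².
Side-by-side slabs ⇒ two capacitors in parallel, each spanning the full gap.
C₁ = κ₁ε₀A₁/d = 28.4 × 8.85×10⁻¹² × 3.01×10⁻³ / 1.66×10⁻⁴ = 4.56×10⁻⁹ F.
C₂ = κ₂ε₀A₂/d = 5.40 × 8.85×10⁻¹² × 7.48×10⁻³ / 1.66×10⁻⁴ = 2.15×10⁻⁹ F.
C = C₁ + C₂ = 6.72×10⁻⁹ F.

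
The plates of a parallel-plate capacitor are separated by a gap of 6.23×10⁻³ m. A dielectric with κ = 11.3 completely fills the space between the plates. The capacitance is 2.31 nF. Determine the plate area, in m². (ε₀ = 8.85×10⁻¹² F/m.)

A ≈ 0.144 m²

A = Cd/(κε₀) = 2.31×10⁻⁹ × 6.23×10⁻³ / (11.3 × 8.85×10⁻¹²) = 0.144 m².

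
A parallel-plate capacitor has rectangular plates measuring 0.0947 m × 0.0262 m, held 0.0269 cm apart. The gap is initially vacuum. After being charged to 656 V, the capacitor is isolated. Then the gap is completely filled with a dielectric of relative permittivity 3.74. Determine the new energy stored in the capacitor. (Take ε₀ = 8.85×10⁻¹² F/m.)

A = 0.0947 × 0.0262 m² = 2.48×10⁻³ m².
Initially C₁ = ε₀A/d = 8.85×10⁻¹² × 2.48×10⁻³ / 2.69×10⁻⁴ = 8.16×10⁻¹¹ F.
U₁ = 1.76×10⁻⁵ J.
Isolated ⇒ Q is held fixed. C₂ = 3.74 C₁ and U = Q²/(2C), so U₂/U₁ = C₁/C₂ = 0.267.
U₂ = 0.267 × 1.76×10⁻⁵ = 4.70×10⁻⁶ J.

4.70 μJ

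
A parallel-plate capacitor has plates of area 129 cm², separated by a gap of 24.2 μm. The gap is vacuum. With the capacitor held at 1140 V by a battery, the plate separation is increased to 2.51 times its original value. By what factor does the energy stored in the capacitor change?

U₂/U₁ ≈ 0.398

Battery connected ⇒ V is held fixed.
C₂ = 0.398 C₁ and U = ½CV², so U₂/U₁ = C₂/C₁ = 0.398.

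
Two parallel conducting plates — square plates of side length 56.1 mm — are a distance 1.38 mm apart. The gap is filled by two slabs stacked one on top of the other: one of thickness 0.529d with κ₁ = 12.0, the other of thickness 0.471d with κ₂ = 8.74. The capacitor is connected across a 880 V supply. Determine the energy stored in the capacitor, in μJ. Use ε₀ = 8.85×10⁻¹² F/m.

79.8 μJ

A = (56.1 mm)² = 3.15×10⁻³ m².
Stacked slabs ⇒ two capacitors in series, each with the full plate area.
C₁ = κ₁ε₀A/d₁ = 12.0 × 8.85×10⁻¹² × 3.15×10⁻³ / 7.30×10⁻⁴ = 4.58×10⁻¹⁰ F.
C₂ = κ₂ε₀A/d₂ = 8.74 × 8.85×10⁻¹² × 3.15×10⁻³ / 6.50×10⁻⁴ = 3.75×10⁻¹⁰ F.
C = (1/C₁ + 1/C₂)⁻¹ = 2.06×10⁻¹⁰ F.
U = ½CV² = ½ × 2.06×10⁻¹⁰ × (880)² = 7.98×10⁻⁵ J.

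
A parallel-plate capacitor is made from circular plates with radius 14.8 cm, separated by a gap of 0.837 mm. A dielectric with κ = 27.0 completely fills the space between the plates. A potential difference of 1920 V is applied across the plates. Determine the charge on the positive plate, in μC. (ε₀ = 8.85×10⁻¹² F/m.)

Q ≈ 37.7 μC

A = π(14.8 cm)² = 6.88×10⁻² m².
C = κε₀A/d = 27.0 × 8.85×10⁻¹² × 6.88×10⁻² / 8.37×10⁻⁴ = 1.96×10⁻⁸ F.
Q = CV = 1.96×10⁻⁸ × 1920 = 3.77×10⁻⁵ C.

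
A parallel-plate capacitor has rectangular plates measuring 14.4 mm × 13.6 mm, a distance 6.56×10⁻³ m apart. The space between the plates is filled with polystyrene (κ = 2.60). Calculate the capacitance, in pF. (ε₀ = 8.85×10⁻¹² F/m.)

A = 14.4 × 13.6 mm² = 1.96×10⁻⁴ m².
C = κε₀A/d = 2.60 × 8.85×10⁻¹² × 1.96×10⁻⁴ / 6.56×10⁻³ = 6.87×10⁻¹³ F.

0.687 pF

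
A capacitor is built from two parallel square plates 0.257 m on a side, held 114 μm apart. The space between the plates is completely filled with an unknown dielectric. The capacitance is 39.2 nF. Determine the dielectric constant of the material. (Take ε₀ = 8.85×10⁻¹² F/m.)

A = (0.257 m)² = 6.60×10⁻² m².
κ = Cd/(ε₀A) = 3.92×10⁻⁸ × 1.14×10⁻⁴ / (8.85×10⁻¹² × 6.60×10⁻²) = 7.65.

7.65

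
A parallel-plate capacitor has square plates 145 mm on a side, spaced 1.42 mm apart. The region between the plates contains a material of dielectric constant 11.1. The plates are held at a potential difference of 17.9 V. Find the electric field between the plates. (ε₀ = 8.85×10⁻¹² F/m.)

E = V/d = 17.9 / 1.42×10⁻³ = 1.26×10⁴ V/m.

12.6 V/mm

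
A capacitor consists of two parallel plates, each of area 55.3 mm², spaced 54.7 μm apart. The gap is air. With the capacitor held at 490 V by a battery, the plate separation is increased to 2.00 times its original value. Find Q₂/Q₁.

0.500

Battery connected ⇒ V is held fixed.
C₂ = 0.500 C₁ and Q = CV, so Q₂/Q₁ = C₂/C₁ = 0.500.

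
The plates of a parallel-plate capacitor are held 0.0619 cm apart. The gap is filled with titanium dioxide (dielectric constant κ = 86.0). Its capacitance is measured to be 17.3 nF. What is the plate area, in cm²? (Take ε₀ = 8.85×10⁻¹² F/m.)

141 cm²

A = Cd/(κε₀) = 1.73×10⁻⁸ × 6.19×10⁻⁴ / (86.0 × 8.85×10⁻¹²) = 1.41×10⁻² m².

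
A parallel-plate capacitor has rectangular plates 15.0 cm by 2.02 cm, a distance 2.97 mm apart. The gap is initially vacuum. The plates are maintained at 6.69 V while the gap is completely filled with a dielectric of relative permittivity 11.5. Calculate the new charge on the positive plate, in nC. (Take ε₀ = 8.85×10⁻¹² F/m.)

A = 15.0 × 2.02 cm² = 3.03×10⁻³ m².
Initially C₁ = ε₀A/d = 8.85×10⁻¹² × 3.03×10⁻³ / 2.97×10⁻³ = 9.03×10⁻¹² F.
Q₁ = 6.04×10⁻¹¹ C.
Battery connected ⇒ V is held fixed. C₂ = 11.5 C₁ and Q = CV, so Q₂/Q₁ = C₂/C₁ = 11.5.
Q₂ = 11.5 × 6.04×10⁻¹¹ = 6.95×10⁻¹⁰ C.

0.695 nC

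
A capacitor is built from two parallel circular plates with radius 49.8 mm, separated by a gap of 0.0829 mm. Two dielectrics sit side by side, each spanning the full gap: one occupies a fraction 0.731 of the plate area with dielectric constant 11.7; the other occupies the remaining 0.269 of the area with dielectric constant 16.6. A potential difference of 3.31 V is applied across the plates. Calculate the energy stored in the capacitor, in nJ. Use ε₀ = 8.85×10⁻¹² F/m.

A = π(49.8 mm)² = 7.79×10⁻³ m².
Side-by-side slabs ⇒ two capacitors in parallel, each spanning the full gap.
C₁ = κ₁ε₀A₁/d = 11.7 × 8.85×10⁻¹² × 5.70×10⁻³ / 8.29×10⁻⁵ = 7.11×10⁻⁹ F.
C₂ = κ₂ε₀A₂/d = 16.6 × 8.85×10⁻¹² × 2.10×10⁻³ / 8.29×10⁻⁵ = 3.71×10⁻⁹ F.
C = C₁ + C₂ = 1.08×10⁻⁸ F.
U = ½CV² = ½ × 1.08×10⁻⁸ × (3.31)² = 5.93×10⁻⁸ J.

59.3 nJ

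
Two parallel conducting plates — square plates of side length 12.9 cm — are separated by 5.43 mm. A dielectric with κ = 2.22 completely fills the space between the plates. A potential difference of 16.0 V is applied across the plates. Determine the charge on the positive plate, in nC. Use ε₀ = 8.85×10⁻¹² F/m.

Q ≈ 0.963 nC

A = (12.9 cm)² = 1.66×10⁻² m².
C = κε₀A/d = 2.22 × 8.85×10⁻¹² × 1.66×10⁻² / 5.43×10⁻³ = 6.02×10⁻¹¹ F.
Q = CV = 6.02×10⁻¹¹ × 16.0 = 9.63×10⁻¹⁰ C.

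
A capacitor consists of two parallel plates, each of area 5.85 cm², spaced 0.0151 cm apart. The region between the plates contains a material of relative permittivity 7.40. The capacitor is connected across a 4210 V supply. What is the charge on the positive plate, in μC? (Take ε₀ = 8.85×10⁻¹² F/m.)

A = 5.85 cm² = 5.85×10⁻⁴ m².
C = κε₀A/d = 7.40 × 8.85×10⁻¹² × 5.85×10⁻⁴ / 1.51×10⁻⁴ = 2.54×10⁻¹⁰ F.
Q = CV = 2.54×10⁻¹⁰ × 4210 = 1.07×10⁻⁶ C.

1.07 μC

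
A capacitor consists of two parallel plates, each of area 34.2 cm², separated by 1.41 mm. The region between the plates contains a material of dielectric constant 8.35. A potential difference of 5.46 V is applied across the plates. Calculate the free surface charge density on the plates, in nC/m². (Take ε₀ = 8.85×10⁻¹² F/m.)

σ ≈ 286 nC/m²

A = 34.2 cm² = 3.42×10⁻³ m².
C = κε₀A/d = 8.35 × 8.85×10⁻¹² × 3.42×10⁻³ / 1.41×10⁻³ = 1.79×10⁻¹⁰ F.
σ = Q/A = CV/A = 1.79×10⁻¹⁰ × 5.46 / 3.42×10⁻³ = 2.86×10⁻⁷ C/m².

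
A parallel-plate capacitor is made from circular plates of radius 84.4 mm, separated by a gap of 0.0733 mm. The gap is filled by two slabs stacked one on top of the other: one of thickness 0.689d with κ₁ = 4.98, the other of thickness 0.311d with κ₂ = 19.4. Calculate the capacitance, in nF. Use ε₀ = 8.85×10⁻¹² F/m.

A = π(84.4 mm)² = 2.24×10⁻² m².
Stacked slabs ⇒ two capacitors in series, each with the full plate area.
C₁ = κ₁ε₀A/d₁ = 4.98 × 8.85×10⁻¹² × 2.24×10⁻² / 5.05×10⁻⁵ = 1.95×10⁻⁸ F.
C₂ = κ₂ε₀A/d₂ = 19.4 × 8.85×10⁻¹² × 2.24×10⁻² / 2.28×10⁻⁵ = 1.69×10⁻⁷ F.
C = (1/C₁ + 1/C₂)⁻¹ = 1.75×10⁻⁸ F.

17.5 nF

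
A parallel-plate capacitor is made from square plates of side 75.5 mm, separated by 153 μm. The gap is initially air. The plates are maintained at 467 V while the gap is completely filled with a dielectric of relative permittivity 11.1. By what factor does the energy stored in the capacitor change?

Battery connected ⇒ V is held fixed.
C₂ = 11.1 C₁ and U = ½CV², so U₂/U₁ = C₂/C₁ = 11.1.

11.1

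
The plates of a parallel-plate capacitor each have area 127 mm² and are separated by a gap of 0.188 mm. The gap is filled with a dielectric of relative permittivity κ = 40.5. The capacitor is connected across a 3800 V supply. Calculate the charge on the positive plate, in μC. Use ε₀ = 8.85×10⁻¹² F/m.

0.920 μC

A = 127 mm² = 1.27×10⁻⁴ m².
C = κε₀A/d = 40.5 × 8.85×10⁻¹² × 1.27×10⁻⁴ / 1.88×10⁻⁴ = 2.42×10⁻¹⁰ F.
Q = CV = 2.42×10⁻¹⁰ × 3800 = 9.20×10⁻⁷ C.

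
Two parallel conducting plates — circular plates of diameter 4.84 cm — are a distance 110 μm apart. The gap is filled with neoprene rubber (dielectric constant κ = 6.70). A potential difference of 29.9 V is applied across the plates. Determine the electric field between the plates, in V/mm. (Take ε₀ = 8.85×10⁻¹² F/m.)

272 V/mm

E = V/d = 29.9 / 1.10×10⁻⁴ = 2.72×10⁵ V/m.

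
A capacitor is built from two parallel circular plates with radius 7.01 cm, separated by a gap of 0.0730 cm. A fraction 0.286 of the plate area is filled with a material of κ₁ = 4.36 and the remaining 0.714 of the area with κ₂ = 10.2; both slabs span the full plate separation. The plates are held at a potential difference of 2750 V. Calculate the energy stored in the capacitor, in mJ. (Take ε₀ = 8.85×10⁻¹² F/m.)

A = π(7.01 cm)² = 1.54×10⁻² m².
Side-by-side slabs ⇒ two capacitors in parallel, each spanning the full gap.
C₁ = κ₁ε₀A₁/d = 4.36 × 8.85×10⁻¹² × 4.42×10⁻³ / 7.30×10⁻⁴ = 2.33×10⁻¹⁰ F.
C₂ = κ₂ε₀A₂/d = 10.2 × 8.85×10⁻¹² × 1.10×10⁻² / 7.30×10⁻⁴ = 1.36×10⁻⁹ F.
C = C₁ + C₂ = 1.60×10⁻⁹ F.
U = ½CV² = ½ × 1.60×10⁻⁹ × (2750)² = 6.04×10⁻³ J.

6.04 mJ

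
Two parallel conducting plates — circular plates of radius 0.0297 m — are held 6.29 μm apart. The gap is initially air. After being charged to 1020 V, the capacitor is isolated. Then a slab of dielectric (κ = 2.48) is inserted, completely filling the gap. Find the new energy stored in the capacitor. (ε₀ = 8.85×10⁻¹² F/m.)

A = π(0.0297 m)² = 2.77×10⁻³ m².
Initially C₁ = ε₀A/d = 8.85×10⁻¹² × 2.77×10⁻³ / 6.29×10⁻⁶ = 3.90×10⁻⁹ F.
U₁ = 2.03×10⁻³ J.
Isolated ⇒ Q is held fixed. C₂ = 2.48 C₁ and U = Q²/(2C), so U₂/U₁ = C₁/C₂ = 0.403.
U₂ = 0.403 × 2.03×10⁻³ = 8.18×10⁻⁴ J.

U ≈ 0.818 mJ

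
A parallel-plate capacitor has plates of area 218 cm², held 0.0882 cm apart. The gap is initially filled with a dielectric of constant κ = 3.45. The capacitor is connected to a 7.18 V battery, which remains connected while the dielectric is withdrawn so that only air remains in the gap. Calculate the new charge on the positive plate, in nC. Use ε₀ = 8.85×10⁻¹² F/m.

A = 218 cm² = 2.18×10⁻² m².
Initially C₁ = κε₀A/d = 3.45 × 8.85×10⁻¹² × 2.18×10⁻² / 8.82×10⁻⁴ = 7.55×10⁻¹⁰ F.
Q₁ = 5.42×10⁻⁹ C.
Battery connected ⇒ V is held fixed. C₂ = 0.290 C₁ and Q = CV, so Q₂/Q₁ = C₂/C₁ = 0.290.
Q₂ = 0.290 × 5.42×10⁻⁹ = 1.57×10⁻⁹ C.

1.57 nC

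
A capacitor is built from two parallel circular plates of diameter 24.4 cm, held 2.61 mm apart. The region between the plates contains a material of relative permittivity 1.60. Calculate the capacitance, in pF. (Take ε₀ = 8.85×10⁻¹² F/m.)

C ≈ 254 pF

A = π(24.4/2 cm)² = 4.68×10⁻² m².
C = κε₀A/d = 1.60 × 8.85×10⁻¹² × 4.68×10⁻² / 2.61×10⁻³ = 2.54×10⁻¹⁰ F.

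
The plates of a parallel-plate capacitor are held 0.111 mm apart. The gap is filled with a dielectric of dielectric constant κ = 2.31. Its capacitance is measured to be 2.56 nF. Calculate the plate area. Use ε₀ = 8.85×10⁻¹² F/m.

A = Cd/(κε₀) = 2.56×10⁻⁹ × 1.11×10⁻⁴ / (2.31 × 8.85×10⁻¹²) = 1.39×10⁻² m².

139 cm²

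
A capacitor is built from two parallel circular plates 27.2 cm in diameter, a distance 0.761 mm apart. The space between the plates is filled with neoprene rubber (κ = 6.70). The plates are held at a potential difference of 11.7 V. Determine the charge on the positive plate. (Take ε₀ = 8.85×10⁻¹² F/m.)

Q ≈ 53.0 nC

A = π(27.2/2 cm)² = 5.81×10⁻² m².
C = κε₀A/d = 6.70 × 8.85×10⁻¹² × 5.81×10⁻² / 7.61×10⁻⁴ = 4.53×10⁻⁹ F.
Q = CV = 4.53×10⁻⁹ × 11.7 = 5.30×10⁻⁸ C.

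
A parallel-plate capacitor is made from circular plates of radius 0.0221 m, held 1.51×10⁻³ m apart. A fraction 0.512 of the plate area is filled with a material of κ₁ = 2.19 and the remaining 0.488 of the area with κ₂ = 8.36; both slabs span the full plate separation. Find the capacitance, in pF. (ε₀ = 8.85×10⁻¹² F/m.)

A = π(0.0221 m)² = 1.53×10⁻³ m².
Side-by-side slabs ⇒ two capacitors in parallel, each spanning the full gap.
C₁ = κ₁ε₀A₁/d = 2.19 × 8.85×10⁻¹² × 7.86×10⁻⁴ / 1.51×10⁻³ = 1.01×10⁻¹¹ F.
C₂ = κ₂ε₀A₂/d = 8.36 × 8.85×10⁻¹² × 7.49×10⁻⁴ / 1.51×10⁻³ = 3.67×10⁻¹¹ F.
C = C₁ + C₂ = 4.68×10⁻¹¹ F.

46.8 pF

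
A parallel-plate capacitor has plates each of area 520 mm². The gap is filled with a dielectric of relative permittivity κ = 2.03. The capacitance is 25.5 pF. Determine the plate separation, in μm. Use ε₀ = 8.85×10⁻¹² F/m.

366 μm

A = 520 mm² = 5.20×10⁻⁴ m².
d = κε₀A/C = 2.03 × 8.85×10⁻¹² × 5.20×10⁻⁴ / 2.55×10⁻¹¹ = 3.66×10⁻⁴ m.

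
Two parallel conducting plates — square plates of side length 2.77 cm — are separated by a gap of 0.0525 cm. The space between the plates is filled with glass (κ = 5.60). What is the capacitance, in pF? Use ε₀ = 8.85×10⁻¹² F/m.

A = (2.77 cm)² = 7.67×10⁻⁴ m².
C = κε₀A/d = 5.60 × 8.85×10⁻¹² × 7.67×10⁻⁴ / 5.25×10⁻⁴ = 7.24×10⁻¹¹ F.

C ≈ 72.4 pF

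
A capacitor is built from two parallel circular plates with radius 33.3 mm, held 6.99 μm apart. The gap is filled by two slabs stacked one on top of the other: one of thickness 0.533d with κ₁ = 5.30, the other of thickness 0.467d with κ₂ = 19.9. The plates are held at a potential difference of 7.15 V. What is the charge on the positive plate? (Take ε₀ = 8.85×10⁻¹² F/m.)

A = π(33.3 mm)² = 3.48×10⁻³ m².
Stacked slabs ⇒ two capacitors in series, each with the full plate area.
C₁ = κ₁ε₀A/d₁ = 5.30 × 8.85×10⁻¹² × 3.48×10⁻³ / 3.73×10⁻⁶ = 4.39×10⁻⁸ F.
C₂ = κ₂ε₀A/d₂ = 19.9 × 8.85×10⁻¹² × 3.48×10⁻³ / 3.26×10⁻⁶ = 1.88×10⁻⁷ F.
C = (1/C₁ + 1/C₂)⁻¹ = 3.56×10⁻⁸ F.
Q = CV = 3.56×10⁻⁸ × 7.15 = 2.54×10⁻⁷ C.

254 nC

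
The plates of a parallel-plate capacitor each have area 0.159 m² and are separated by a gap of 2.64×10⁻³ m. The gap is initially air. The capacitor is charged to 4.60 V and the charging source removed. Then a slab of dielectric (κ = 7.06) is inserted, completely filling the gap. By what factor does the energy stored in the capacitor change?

0.142

Isolated ⇒ Q is held fixed.
C₂ = 7.06 C₁ and U = Q²/(2C), so U₂/U₁ = C₁/C₂ = 0.142.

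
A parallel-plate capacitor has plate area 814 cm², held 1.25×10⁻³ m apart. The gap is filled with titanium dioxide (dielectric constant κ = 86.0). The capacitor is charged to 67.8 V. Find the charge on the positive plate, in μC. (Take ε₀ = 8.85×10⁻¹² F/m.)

3.36 μC

A = 814 cm² = 8.14×10⁻² m².
C = κε₀A/d = 86.0 × 8.85×10⁻¹² × 8.14×10⁻² / 1.25×10⁻³ = 4.96×10⁻⁸ F.
Q = CV = 4.96×10⁻⁸ × 67.8 = 3.36×10⁻⁶ C.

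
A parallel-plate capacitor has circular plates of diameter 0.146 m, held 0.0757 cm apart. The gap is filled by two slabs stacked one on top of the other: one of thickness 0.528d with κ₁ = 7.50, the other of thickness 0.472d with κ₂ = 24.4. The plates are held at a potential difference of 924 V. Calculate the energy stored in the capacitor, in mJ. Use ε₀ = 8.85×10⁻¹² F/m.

A = π(0.146/2 m)² = 1.67×10⁻² m².
Stacked slabs ⇒ two capacitors in series, each with the full plate area.
C₁ = κ₁ε₀A/d₁ = 7.50 × 8.85×10⁻¹² × 1.67×10⁻² / 4.00×10⁻⁴ = 2.78×10⁻⁹ F.
C₂ = κ₂ε₀A/d₂ = 24.4 × 8.85×10⁻¹² × 1.67×10⁻² / 3.57×10⁻⁴ = 1.01×10⁻⁸ F.
C = (1/C₁ + 1/C₂)⁻¹ = 2.18×10⁻⁹ F.
U = ½CV² = ½ × 2.18×10⁻⁹ × (924)² = 9.31×10⁻⁴ J.

0.931 mJ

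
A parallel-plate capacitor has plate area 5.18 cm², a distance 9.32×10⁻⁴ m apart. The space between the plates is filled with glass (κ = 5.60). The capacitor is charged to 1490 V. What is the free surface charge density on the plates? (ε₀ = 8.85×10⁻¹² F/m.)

σ ≈ 79.2 μC/m²

A = 5.18 cm² = 5.18×10⁻⁴ m².
C = κε₀A/d = 5.60 × 8.85×10⁻¹² × 5.18×10⁻⁴ / 9.32×10⁻⁴ = 2.75×10⁻¹¹ F.
σ = Q/A = CV/A = 2.75×10⁻¹¹ × 1490 / 5.18×10⁻⁴ = 7.92×10⁻⁵ C/m².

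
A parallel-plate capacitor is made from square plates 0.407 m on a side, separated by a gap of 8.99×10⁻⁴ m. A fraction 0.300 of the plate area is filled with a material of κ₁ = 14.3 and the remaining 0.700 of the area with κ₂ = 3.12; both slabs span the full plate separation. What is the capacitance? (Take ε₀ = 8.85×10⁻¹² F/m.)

A = (0.407 m)² = 0.166 m².
Side-by-side slabs ⇒ two capacitors in parallel, each spanning the full gap.
C₁ = κ₁ε₀A₁/d = 14.3 × 8.85×10⁻¹² × 4.97×10⁻² / 8.99×10⁻⁴ = 7.00×10⁻⁹ F.
C₂ = κ₂ε₀A₂/d = 3.12 × 8.85×10⁻¹² × 0.116 / 8.99×10⁻⁴ = 3.56×10⁻⁹ F.
C = C₁ + C₂ = 1.06×10⁻⁸ F.

10.6 nF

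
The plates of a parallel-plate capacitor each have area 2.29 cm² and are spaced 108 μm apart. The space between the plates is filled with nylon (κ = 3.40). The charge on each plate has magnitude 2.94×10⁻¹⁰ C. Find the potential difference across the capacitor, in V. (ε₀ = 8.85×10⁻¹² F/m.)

V ≈ 4.61 V

A = 2.29 cm² = 2.29×10⁻⁴ m².
C = κε₀A/d = 3.40 × 8.85×10⁻¹² × 2.29×10⁻⁴ / 1.08×10⁻⁴ = 6.38×10⁻¹¹ F.
V = Q/C = 2.94×10⁻¹⁰ / 6.38×10⁻¹¹ = 4.61 V.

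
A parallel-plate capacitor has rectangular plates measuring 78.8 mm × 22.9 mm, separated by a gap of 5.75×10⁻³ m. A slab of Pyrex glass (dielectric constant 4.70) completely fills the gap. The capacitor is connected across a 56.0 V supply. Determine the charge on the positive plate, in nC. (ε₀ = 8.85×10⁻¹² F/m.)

Q ≈ 0.731 nC

A = 78.8 × 22.9 mm² = 1.80×10⁻³ m².
C = κε₀A/d = 4.70 × 8.85×10⁻¹² × 1.80×10⁻³ / 5.75×10⁻³ = 1.31×10⁻¹¹ F.
Q = CV = 1.31×10⁻¹¹ × 56.0 = 7.31×10⁻¹⁰ C.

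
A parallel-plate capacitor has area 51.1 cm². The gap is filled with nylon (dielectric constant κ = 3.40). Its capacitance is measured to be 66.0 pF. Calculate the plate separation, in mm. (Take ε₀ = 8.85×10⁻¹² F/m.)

2.33 mm

A = 51.1 cm² = 5.11×10⁻³ m².
d = κε₀A/C = 3.40 × 8.85×10⁻¹² × 5.11×10⁻³ / 6.60×10⁻¹¹ = 2.33×10⁻³ m.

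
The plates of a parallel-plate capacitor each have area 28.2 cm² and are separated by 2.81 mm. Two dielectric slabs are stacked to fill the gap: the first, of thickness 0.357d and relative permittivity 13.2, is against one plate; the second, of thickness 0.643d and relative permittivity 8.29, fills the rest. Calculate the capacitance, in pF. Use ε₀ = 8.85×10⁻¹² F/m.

A = 28.2 cm² = 2.82×10⁻³ m².
Stacked slabs ⇒ two capacitors in series, each with the full plate area.
C₁ = κ₁ε₀A/d₁ = 13.2 × 8.85×10⁻¹² × 2.82×10⁻³ / 1.00×10⁻³ = 3.28×10⁻¹⁰ F.
C₂ = κ₂ε₀A/d₂ = 8.29 × 8.85×10⁻¹² × 2.82×10⁻³ / 1.81×10⁻³ = 1.15×10⁻¹⁰ F.
C = (1/C₁ + 1/C₂)⁻¹ = 8.49×10⁻¹¹ F.

84.9 pF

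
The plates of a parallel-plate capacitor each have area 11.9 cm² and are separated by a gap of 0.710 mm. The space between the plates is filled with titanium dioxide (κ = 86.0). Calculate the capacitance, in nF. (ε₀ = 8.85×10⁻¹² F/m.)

1.28 nF

A = 11.9 cm² = 1.19×10⁻³ m².
C = κε₀A/d = 86.0 × 8.85×10⁻¹² × 1.19×10⁻³ / 7.10×10⁻⁴ = 1.28×10⁻⁹ F.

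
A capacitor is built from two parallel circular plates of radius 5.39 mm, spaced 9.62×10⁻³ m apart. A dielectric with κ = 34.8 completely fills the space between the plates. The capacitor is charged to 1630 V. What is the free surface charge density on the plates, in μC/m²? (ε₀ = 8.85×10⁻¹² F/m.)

A = π(5.39 mm)² = 9.13×10⁻⁵ m².
C = κε₀A/d = 34.8 × 8.85×10⁻¹² × 9.13×10⁻⁵ / 9.62×10⁻³ = 2.92×10⁻¹² F.
σ = Q/A = CV/A = 2.92×10⁻¹² × 1630 / 9.13×10⁻⁵ = 5.22×10⁻⁵ C/m².

σ ≈ 52.2 μC/m²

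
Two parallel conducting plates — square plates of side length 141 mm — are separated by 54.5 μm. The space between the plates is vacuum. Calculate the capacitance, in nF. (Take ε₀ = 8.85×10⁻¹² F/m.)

C ≈ 3.23 nF

A = (141 mm)² = 1.99×10⁻² m².
C = ε₀A/d = 8.85×10⁻¹² × 1.99×10⁻² / 5.45×10⁻⁵ = 3.23×10⁻⁹ F.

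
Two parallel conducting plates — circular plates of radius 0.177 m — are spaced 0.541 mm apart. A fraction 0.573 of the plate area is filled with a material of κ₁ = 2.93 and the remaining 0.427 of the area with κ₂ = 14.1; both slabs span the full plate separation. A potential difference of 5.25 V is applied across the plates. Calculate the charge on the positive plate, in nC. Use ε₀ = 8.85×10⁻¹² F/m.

A = π(0.177 m)² = 9.84×10⁻² m².
Side-by-side slabs ⇒ two capacitors in parallel, each spanning the full gap.
C₁ = κ₁ε₀A₁/d = 2.93 × 8.85×10⁻¹² × 5.64×10⁻² / 5.41×10⁻⁴ = 2.70×10⁻⁹ F.
C₂ = κ₂ε₀A₂/d = 14.1 × 8.85×10⁻¹² × 4.20×10⁻² / 5.41×10⁻⁴ = 9.69×10⁻⁹ F.
C = C₁ + C₂ = 1.24×10⁻⁸ F.
Q = CV = 1.24×10⁻⁸ × 5.25 = 6.51×10⁻⁸ C.

65.1 nC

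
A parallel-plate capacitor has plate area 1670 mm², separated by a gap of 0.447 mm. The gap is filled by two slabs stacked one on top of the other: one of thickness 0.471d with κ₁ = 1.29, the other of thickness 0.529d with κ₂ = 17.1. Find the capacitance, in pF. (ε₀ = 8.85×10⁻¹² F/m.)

C ≈ 83.5 pF

A = 1670 mm² = 1.67×10⁻³ m².
Stacked slabs ⇒ two capacitors in series, each with the full plate area.
C₁ = κ₁ε₀A/d₁ = 1.29 × 8.85×10⁻¹² × 1.67×10⁻³ / 2.11×10⁻⁴ = 9.06×10⁻¹¹ F.
C₂ = κ₂ε₀A/d₂ = 17.1 × 8.85×10⁻¹² × 1.67×10⁻³ / 2.36×10⁻⁴ = 1.07×10⁻⁹ F.
C = (1/C₁ + 1/C₂)⁻¹ = 8.35×10⁻¹¹ F.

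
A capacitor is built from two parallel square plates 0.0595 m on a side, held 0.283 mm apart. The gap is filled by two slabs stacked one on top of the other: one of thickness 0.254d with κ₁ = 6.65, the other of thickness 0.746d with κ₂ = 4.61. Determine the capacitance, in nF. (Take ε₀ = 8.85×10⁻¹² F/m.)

A = (0.0595 m)² = 3.54×10⁻³ m².
Stacked slabs ⇒ two capacitors in series, each with the full plate area.
C₁ = κ₁ε₀A/d₁ = 6.65 × 8.85×10⁻¹² × 3.54×10⁻³ / 7.19×10⁻⁵ = 2.90×10⁻⁹ F.
C₂ = κ₂ε₀A/d₂ = 4.61 × 8.85×10⁻¹² × 3.54×10⁻³ / 2.11×10⁻⁴ = 6.84×10⁻¹⁰ F.
C = (1/C₁ + 1/C₂)⁻¹ = 5.54×10⁻¹⁰ F.

0.554 nF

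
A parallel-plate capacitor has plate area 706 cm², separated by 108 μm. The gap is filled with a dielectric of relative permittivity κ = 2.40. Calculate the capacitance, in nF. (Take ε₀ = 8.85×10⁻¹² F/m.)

C ≈ 13.9 nF

A = 706 cm² = 7.06×10⁻² m².
C = κε₀A/d = 2.40 × 8.85×10⁻¹² × 7.06×10⁻² / 1.08×10⁻⁴ = 1.39×10⁻⁸ F.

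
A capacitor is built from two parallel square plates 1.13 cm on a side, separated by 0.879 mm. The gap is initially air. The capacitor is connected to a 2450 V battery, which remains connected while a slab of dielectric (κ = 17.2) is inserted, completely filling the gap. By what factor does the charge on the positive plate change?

Battery connected ⇒ V is held fixed.
C₂ = 17.2 C₁ and Q = CV, so Q₂/Q₁ = C₂/C₁ = 17.2.

Q₂/Q₁ ≈ 17.2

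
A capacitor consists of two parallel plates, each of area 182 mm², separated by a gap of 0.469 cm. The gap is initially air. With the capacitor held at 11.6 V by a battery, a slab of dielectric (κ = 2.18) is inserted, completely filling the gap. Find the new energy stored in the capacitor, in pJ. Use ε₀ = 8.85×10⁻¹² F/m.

50.4 pJ

A = 182 mm² = 1.82×10⁻⁴ m².
Initially C₁ = ε₀A/d = 8.85×10⁻¹² × 1.82×10⁻⁴ / 4.69×10⁻³ = 3.43×10⁻¹³ F.
U₁ = 2.31×10⁻¹¹ J.
Battery connected ⇒ V is held fixed. C₂ = 2.18 C₁ and U = ½CV², so U₂/U₁ = C₂/C₁ = 2.18.
U₂ = 2.18 × 2.31×10⁻¹¹ = 5.04×10⁻¹¹ J.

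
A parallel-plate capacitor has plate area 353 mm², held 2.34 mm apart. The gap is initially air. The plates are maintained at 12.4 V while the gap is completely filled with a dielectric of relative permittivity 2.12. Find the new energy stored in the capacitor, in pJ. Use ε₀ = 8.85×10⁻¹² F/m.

U ≈ 218 pJ

A = 353 mm² = 3.53×10⁻⁴ m².
Initially C₁ = ε₀A/d = 8.85×10⁻¹² × 3.53×10⁻⁴ / 2.34×10⁻³ = 1.34×10⁻¹² F.
U₁ = 1.03×10⁻¹⁰ J.
Battery connected ⇒ V is held fixed. C₂ = 2.12 C₁ and U = ½CV², so U₂/U₁ = C₂/C₁ = 2.12.
U₂ = 2.12 × 1.03×10⁻¹⁰ = 2.18×10⁻¹⁰ J.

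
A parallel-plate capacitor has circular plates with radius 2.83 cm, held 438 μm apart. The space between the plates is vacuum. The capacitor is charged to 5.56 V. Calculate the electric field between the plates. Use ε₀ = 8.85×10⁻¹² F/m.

E = V/d = 5.56 / 4.38×10⁻⁴ = 1.27×10⁴ V/m.

E ≈ 12.7 kV/m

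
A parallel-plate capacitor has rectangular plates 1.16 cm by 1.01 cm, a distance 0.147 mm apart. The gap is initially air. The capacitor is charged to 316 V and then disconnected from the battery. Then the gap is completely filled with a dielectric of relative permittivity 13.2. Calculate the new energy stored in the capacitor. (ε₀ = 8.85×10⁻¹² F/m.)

U ≈ 26.7 nJ

A = 1.16 × 1.01 cm² = 1.17×10⁻⁴ m².
Initially C₁ = ε₀A/d = 8.85×10⁻¹² × 1.17×10⁻⁴ / 1.47×10⁻⁴ = 7.05×10⁻¹² F.
U₁ = 3.52×10⁻⁷ J.
Isolated ⇒ Q is held fixed. C₂ = 13.2 C₁ and U = Q²/(2C), so U₂/U₁ = C₁/C₂ = 0.0758.
U₂ = 0.0758 × 3.52×10⁻⁷ = 2.67×10⁻⁸ J.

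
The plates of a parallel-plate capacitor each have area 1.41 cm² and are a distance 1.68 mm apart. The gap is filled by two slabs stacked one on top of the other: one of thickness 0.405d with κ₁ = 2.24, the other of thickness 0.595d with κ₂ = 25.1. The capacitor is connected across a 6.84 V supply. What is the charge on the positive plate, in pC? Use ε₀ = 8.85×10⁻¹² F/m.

24.8 pC

A = 1.41 cm² = 1.41×10⁻⁴ m².
Stacked slabs ⇒ two capacitors in series, each with the full plate area.
C₁ = κ₁ε₀A/d₁ = 2.24 × 8.85×10⁻¹² × 1.41×10⁻⁴ / 6.80×10⁻⁴ = 4.11×10⁻¹² F.
C₂ = κ₂ε₀A/d₂ = 25.1 × 8.85×10⁻¹² × 1.41×10⁻⁴ / 10.00×10⁻⁴ = 3.13×10⁻¹¹ F.
C = (1/C₁ + 1/C₂)⁻¹ = 3.63×10⁻¹² F.
Q = CV = 3.63×10⁻¹² × 6.84 = 2.48×10⁻¹¹ C.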